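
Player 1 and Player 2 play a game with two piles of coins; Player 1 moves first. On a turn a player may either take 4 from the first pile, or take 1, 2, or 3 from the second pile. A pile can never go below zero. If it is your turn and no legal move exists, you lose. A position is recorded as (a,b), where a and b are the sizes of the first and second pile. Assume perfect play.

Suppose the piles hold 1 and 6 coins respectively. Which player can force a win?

Player 1 wins.

Use the standard recursion: the mover loses at a terminal position; elsewhere, the mover wins exactly when some move hands the opponent an L position.
No move ever increases a pile, so every position that can arise here has a ≤ 1 and b ≤ 6; it is enough to label the cells with 0 ≤ a ≤ 1 and 0 ≤ b ≤ 6.
Every move lowers a or b (never raises either), so fill the grid row by row in increasing a, and left to right within a row: each cell's successors are then already labelled.
      b=0  b=1  b=2  b=3  b=4  b=5  b=6
a=0:    L    W    W    W    L    W    W
a=1:    L    W    W    W    L    W    W
Cells with no legal move (terminal, hence L): (0,0), (1,0).
The remaining L cells, each justified by listing all of its moves:
(0,4): →(0,3)(W), (0,2)(W), (0,1)(W) — all W, so L
(1,4): →(1,3)(W), (1,2)(W), (1,1)(W) — all W, so L
Every other cell has at least one move into one of the L cells above, so it is W.
From (1,6) Player 1 can move to (1,4), reaching an L position.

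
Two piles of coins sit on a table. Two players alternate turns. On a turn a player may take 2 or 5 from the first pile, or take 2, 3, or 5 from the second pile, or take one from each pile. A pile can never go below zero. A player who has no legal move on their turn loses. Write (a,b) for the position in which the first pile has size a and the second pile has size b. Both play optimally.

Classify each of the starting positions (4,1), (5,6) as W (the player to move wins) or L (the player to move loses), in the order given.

Work bottom-up. With no move the player to move loses. Otherwise the position is W if at least one move leads to an L position for the opponent, and L if every move leads to a W.
No move ever increases a pile, so every position that can arise here has a ≤ 5 and b ≤ 6; it is enough to label the cells with 0 ≤ a ≤ 5 and 0 ≤ b ≤ 6.
Every move lowers a or b (never raises either), so fill the grid row by row in increasing a, and left to right within a row: each cell's successors are then already labelled.
      b=0  b=1  b=2  b=3  b=4  b=5  b=6
a=0:    L    L    W    W    W    W    W
a=1:    L    W    W    W    L    W    W
a=2:    W    W    L    L    W    W    W
a=3:    W    L    L    W    W    W    W
a=4:    L    L    W    W    W    W    W
a=5:    W    W    W    L    L    W    W
Cells with no legal move (terminal, hence L): (0,0), (0,1), (1,0).
The remaining L cells, each justified by listing all of its moves:
(1,4): L (options (1,2)(W), (1,1)(W), (0,3)(W) are all W)
(2,2): L (options (0,2)(W), (2,0)(W), (1,1)(W) are all W)
(2,3): L (options (0,3)(W), (2,1)(W), (2,0)(W), (1,2)(W) are all W)
(3,1): L (options (1,1)(W), (2,0)(W) are all W)
(3,2): L (options (1,2)(W), (3,0)(W), (2,1)(W) are all W)
(4,0): L (sole option (2,0)(W) is W)
(4,1): L (options (2,1)(W), (3,0)(W) are all W)
(5,3): L (options (3,3)(W), (0,3)(W), (5,1)(W), (5,0)(W), (4,2)(W) are all W)
(5,4): L (options (3,4)(W), (0,4)(W), (5,2)(W), (5,1)(W), (4,3)(W) are all W)
Every other cell has at least one move into one of the L cells above, so it is W.
(4,1): one of the L cells justified above, so L
(5,6): the move to (5,4) reaches an L cell, so W

(4,1): L, (5,6): W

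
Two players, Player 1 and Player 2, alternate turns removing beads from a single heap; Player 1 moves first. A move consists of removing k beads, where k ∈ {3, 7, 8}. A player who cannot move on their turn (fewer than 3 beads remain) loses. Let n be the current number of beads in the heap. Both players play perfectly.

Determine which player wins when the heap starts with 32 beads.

Player 2 wins.

Build the W/L table. Terminal = L. A non-terminal position is W if it has a move to some L; otherwise it is L.
n=0: no move → L
n=1: no move → L
n=2: no move → L
n=3: W (go to 0, an L position)
n=4: W (go to 1, an L position)
n=5: W (go to 2, an L position)
n=6: L (sole option 3(W) is W)
n=7: W (go to 0, an L position)
n=8: W (go to 1, an L position)
n=9: W (go to 6, an L position)
n=10: W (go to 2, an L position)
n=11: L (options 8(W), 4(W), 3(W) are all W)
n=12: L (options 9(W), 5(W), 4(W) are all W)
n=13: W (go to 6, an L position)
n=14: W (go to 11, an L position)
n=15: W (go to 12, an L position)
n=16: L (options 13(W), 9(W), 8(W) are all W)
n=17: L (options 14(W), 10(W), 9(W) are all W)
n=18: W (go to 11, an L position)
n=19: W (go to 16, an L position)
n=20: W (go to 17, an L position)
n=21: L (options 18(W), 14(W), 13(W) are all W)
n=22: L (options 19(W), 15(W), 14(W) are all W)
n=23: W (go to 16, an L position)
n=24: W (go to 21, an L position)
n=25: W (go to 22, an L position)
n=26: L (options 23(W), 19(W), 18(W) are all W)
n=27: L (options 24(W), 20(W), 19(W) are all W)
n=28: W (go to 21, an L position)
n=29: W (go to 26, an L position)
n=30: W (go to 27, an L position)
n=31: L (options 28(W), 24(W), 23(W) are all W)
n=32: L (options 29(W), 25(W), 24(W) are all W)
Every move from 32 reaches a W position, so the mover loses.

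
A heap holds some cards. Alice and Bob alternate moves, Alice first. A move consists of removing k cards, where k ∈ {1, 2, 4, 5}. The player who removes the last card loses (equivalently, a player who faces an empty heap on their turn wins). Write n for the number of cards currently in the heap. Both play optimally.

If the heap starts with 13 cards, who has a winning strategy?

Build the W/L table. Terminal = W. A non-terminal position is W if it has a move to some L; otherwise it is L.
n=0: no move; the opponent has just taken the last card and therefore loses → W
n=1: only reaches 0(W), which is W → L
n=2: reaches L-position 1 → W
n=3: reaches L-position 1 → W
n=4: only reaches 3(W), 2(W), 0(W), all W → L
n=5: reaches L-position 4 → W
n=6: reaches L-position 4 → W
n=7: only reaches 6(W), 5(W), 3(W), 2(W), all W → L
n=8: reaches L-position 7 → W
n=9: reaches L-position 7 → W
n=10: only reaches 9(W), 8(W), 6(W), 5(W), all W → L
n=11: reaches L-position 10 → W
n=12: reaches L-position 10 → W
n=13: only reaches 12(W), 11(W), 9(W), 8(W), all W → L
Every move from 13 reaches a W position, so the mover loses.

Bob wins.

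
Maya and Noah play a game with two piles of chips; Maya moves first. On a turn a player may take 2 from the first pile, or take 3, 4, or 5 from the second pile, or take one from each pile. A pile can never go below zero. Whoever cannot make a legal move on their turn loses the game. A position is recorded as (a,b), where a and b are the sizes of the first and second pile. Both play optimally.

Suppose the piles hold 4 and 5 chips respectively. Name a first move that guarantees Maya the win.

Use the standard recursion: the mover loses at a terminal position; elsewhere, the mover wins exactly when some move hands the opponent an L position.
No move ever increases a pile, so every position that can arise here has a ≤ 4 and b ≤ 5; it is enough to label the cells with 0 ≤ a ≤ 4 and 0 ≤ b ≤ 5.
Every move lowers a or b (never raises either), so fill the grid row by row in increasing a, and left to right within a row: each cell's successors are then already labelled.
      b=0  b=1  b=2  b=3  b=4  b=5
a=0:    L    L    L    W    W    W
a=1:    L    W    W    W    W    W
a=2:    W    W    W    L    L    L
a=3:    W    L    L    L    W    W
a=4:    L    L    W    W    W    W
Cells with no legal move (terminal, hence L): (0,0), (0,1), (0,2), (1,0).
The remaining L cells, each justified by listing all of its moves:
(2,3): moves to (0,3)(W), (2,0)(W), (1,2)(W); every one is W ⇒ L
(2,4): moves to (0,4)(W), (2,1)(W), (2,0)(W), (1,3)(W); every one is W ⇒ L
(2,5): moves to (0,5)(W), (2,2)(W), (2,1)(W), (2,0)(W), (1,4)(W); every one is W ⇒ L
(3,1): moves to (1,1)(W), (2,0)(W); every one is W ⇒ L
(3,2): moves to (1,2)(W), (2,1)(W); every one is W ⇒ L
(3,3): moves to (1,3)(W), (3,0)(W), (2,2)(W); every one is W ⇒ L
(4,0): the only move is to (2,0)(W), a W ⇒ L
(4,1): moves to (2,1)(W), (3,0)(W); every one is W ⇒ L
Every other cell has at least one move into one of the L cells above, so it is W.
From (4,5), the L positions reachable in one move are: (2,5), (4,1), (4,0). Any move reaching one of these is winning.

Move to (2,5).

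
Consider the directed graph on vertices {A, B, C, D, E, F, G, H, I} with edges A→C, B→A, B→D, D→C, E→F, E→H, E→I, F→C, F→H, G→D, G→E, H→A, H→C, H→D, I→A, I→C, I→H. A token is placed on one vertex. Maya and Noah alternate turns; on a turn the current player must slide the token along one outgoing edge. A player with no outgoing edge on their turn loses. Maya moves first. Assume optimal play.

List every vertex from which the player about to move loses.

Classify positions by backward induction: terminal positions (no move available) are L. From any other position, the mover wins iff some move reaches an L.
Every edge goes from a vertex to one that appears earlier in the order C, D, A, H, F, I, B, E, G, so processing vertices in that order labels each vertex after all of its successors.
C: no outgoing edge → L
D: reaches L-position C → W
A: reaches L-position C → W
H: reaches L-position C → W
F: reaches L-position C → W
I: reaches L-position C → W
B: only reaches A(W), D(W), all W → L
E: only reaches I(W), F(W), H(W), all W → L
G: reaches L-position E → W
Reading off the rows marked L gives the requested list; there are 3 such vertices.

B, C, E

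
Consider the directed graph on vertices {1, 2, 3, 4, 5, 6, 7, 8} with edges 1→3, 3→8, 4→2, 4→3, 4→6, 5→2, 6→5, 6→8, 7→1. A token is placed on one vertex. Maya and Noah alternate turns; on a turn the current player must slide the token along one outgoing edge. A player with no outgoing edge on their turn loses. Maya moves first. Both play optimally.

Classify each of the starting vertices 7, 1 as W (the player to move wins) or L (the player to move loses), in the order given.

Compute win/loss labels from the base case upward. A position with no move is L. Any other position is W if it can reach an L in one move, else L.
Every edge goes from a vertex to one that appears earlier in the order 2, 8, 5, 3, 6, 1, 4, 7, so processing vertices in that order labels each vertex after all of its successors.
2: no outgoing edge → L
8: no outgoing edge → L
5: reaches L-position 2 → W
3: reaches L-position 8 → W
6: reaches L-position 8 → W
1: only reaches 3(W), which is W → L
4: reaches L-position 2 → W
7: reaches L-position 1 → W

7: W, 1: L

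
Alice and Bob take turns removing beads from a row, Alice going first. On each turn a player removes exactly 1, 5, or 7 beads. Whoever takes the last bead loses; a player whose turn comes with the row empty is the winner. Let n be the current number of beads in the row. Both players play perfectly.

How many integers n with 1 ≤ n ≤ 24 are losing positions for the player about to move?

Work bottom-up. With no move the player to move wins. Otherwise the position is W if at least one move leads to an L position for the opponent, and L if every move leads to a W.
n=0: no move; the opponent has just taken the last bead and therefore loses → W
n=1: only reaches 0(W), which is W → L
n=2: reaches L-position 1 → W
n=3: only reaches 2(W), which is W → L
n=4: reaches L-position 3 → W
n=5: only reaches 4(W), 0(W), all W → L
n=6: reaches L-position 5 → W
n=7: only reaches 6(W), 2(W), 0(W), all W → L
n=8: reaches L-position 7 → W
n=9: only reaches 8(W), 4(W), 2(W), all W → L
n=10: reaches L-position 9 → W
n=11: only reaches 10(W), 6(W), 4(W), all W → L
n=12: reaches L-position 11 → W
n=13: only reaches 12(W), 8(W), 6(W), all W → L
n=14: reaches L-position 13 → W
n=15: only reaches 14(W), 10(W), 8(W), all W → L
n=16: reaches L-position 15 → W
n=17: only reaches 16(W), 12(W), 10(W), all W → L
n=18: reaches L-position 17 → W
n=19: only reaches 18(W), 14(W), 12(W), all W → L
n=20: reaches L-position 19 → W
n=21: only reaches 20(W), 16(W), 14(W), all W → L
n=22: reaches L-position 21 → W
n=23: only reaches 22(W), 18(W), 16(W), all W → L
n=24: reaches L-position 23 → W
L entries with 1 ≤ n ≤ 24 (the range starts at n=1): n = 1, 3, 5, 7, 9, 11, 13, 15, 17, 19, 21, 23; that makes 12.

12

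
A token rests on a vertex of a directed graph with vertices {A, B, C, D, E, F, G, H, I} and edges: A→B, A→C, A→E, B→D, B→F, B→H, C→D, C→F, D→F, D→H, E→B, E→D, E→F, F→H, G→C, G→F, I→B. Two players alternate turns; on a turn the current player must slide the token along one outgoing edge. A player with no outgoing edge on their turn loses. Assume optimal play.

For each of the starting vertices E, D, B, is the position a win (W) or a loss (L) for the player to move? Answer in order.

Classify positions by backward induction: terminal positions (no move available) are L. From any other position, the mover wins iff some move reaches an L.
Every edge goes from a vertex to one that appears earlier in the order H, F, D, B, E, C, A, G, I, so processing vertices in that order labels each vertex after all of its successors.
H: no outgoing edge → L
F: reaches L-position H → W
D: reaches L-position H → W
B: reaches L-position H → W
E: only reaches B(W), D(W), F(W), all W → L
C: only reaches D(W), F(W), all W → L
A: reaches L-position C → W
G: reaches L-position C → W
I: only reaches B(W), which is W → L

E: L, D: W, B: W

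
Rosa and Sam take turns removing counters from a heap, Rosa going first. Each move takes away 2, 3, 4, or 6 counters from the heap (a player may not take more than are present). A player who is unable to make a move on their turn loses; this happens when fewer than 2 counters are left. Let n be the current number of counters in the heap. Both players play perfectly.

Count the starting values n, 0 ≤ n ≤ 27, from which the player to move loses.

Work bottom-up. With no move the player to move loses. Otherwise the position is W if at least one move leads to an L position for the opponent, and L if every move leads to a W.
n=0: no move → L
n=1: no move → L
n=2: W (go to 0, an L position)
n=3: W (go to 1, an L position)
n=4: W (go to 1, an L position)
n=5: W (go to 1, an L position)
n=6: W (go to 0, an L position)
n=7: W (go to 1, an L position)
n=8: L (options 6(W), 5(W), 4(W), 2(W) are all W)
n=9: L (options 7(W), 6(W), 5(W), 3(W) are all W)
n=10: W (go to 8, an L position)
n=11: W (go to 9, an L position)
n=12: W (go to 9, an L position)
n=13: W (go to 9, an L position)
n=14: W (go to 8, an L position)
n=15: W (go to 9, an L position)
n=16: L (options 14(W), 13(W), 12(W), 10(W) are all W)
n=17: L (options 15(W), 14(W), 13(W), 11(W) are all W)
n=18: W (go to 16, an L position)
n=19: W (go to 17, an L position)
n=20: W (go to 17, an L position)
n=21: W (go to 17, an L position)
n=22: W (go to 16, an L position)
n=23: W (go to 17, an L position)
n=24: L (options 22(W), 21(W), 20(W), 18(W) are all W)
n=25: L (options 23(W), 22(W), 21(W), 19(W) are all W)
n=26: W (go to 24, an L position)
n=27: W (go to 25, an L position)
L entries with 0 ≤ n ≤ 27: n = 0, 1, 8, 9, 16, 17, 24, 25; that makes 8.

8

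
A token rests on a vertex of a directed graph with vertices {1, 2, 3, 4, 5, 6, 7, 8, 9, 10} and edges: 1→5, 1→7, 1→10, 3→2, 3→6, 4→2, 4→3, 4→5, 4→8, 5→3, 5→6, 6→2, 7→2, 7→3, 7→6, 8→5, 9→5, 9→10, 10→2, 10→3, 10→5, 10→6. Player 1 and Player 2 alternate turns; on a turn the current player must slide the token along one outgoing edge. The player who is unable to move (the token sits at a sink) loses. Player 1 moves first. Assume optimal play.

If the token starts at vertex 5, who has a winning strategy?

Player 2 wins.

Classify positions by backward induction: terminal positions (no move available) are L. From any other position, the mover wins iff some move reaches an L.
Every edge goes from a vertex to one that appears earlier in the order 2, 6, 3, 5, 10, 8, 7, 9, 1, 4, so processing vertices in that order labels each vertex after all of its successors.
2: no outgoing edge → L
6: W (go to 2, an L position)
3: W (go to 2, an L position)
5: L (options 3(W), 6(W) are all W)
10: W (go to 5, an L position)
8: W (go to 5, an L position)
7: W (go to 2, an L position)
9: W (go to 5, an L position)
1: W (go to 5, an L position)
4: W (go to 5, an L position)
Every move from 5 reaches a W position, so the mover loses.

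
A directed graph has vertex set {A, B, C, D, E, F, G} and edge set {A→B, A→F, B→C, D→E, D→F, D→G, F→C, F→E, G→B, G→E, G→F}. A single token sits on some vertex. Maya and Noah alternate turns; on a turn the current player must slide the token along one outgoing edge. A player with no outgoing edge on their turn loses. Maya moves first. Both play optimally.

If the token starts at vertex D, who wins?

Compute win/loss labels from the base case upward. A position with no move is L. Any other position is W if it can reach an L in one move, else L.
Every edge goes from a vertex to one that appears earlier in the order E, C, F, B, G, A, D, so processing vertices in that order labels each vertex after all of its successors.
E: no outgoing edge → L
C: no outgoing edge → L
F: can move to C, which is L ⇒ W
B: can move to C, which is L ⇒ W
G: can move to E, which is L ⇒ W
A: moves to B(W), F(W); every one is W ⇒ L
D: can move to E, which is L ⇒ W
The starting position D is W: Maya should move to E, handing over an L position.

Maya wins.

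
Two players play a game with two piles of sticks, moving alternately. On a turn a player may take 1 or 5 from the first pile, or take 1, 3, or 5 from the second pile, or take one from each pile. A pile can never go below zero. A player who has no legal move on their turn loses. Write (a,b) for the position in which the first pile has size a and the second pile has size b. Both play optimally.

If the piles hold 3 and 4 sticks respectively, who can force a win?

Work bottom-up. With no move the player to move loses. Otherwise the position is W if at least one move leads to an L position for the opponent, and L if every move leads to a W.
No move ever increases a pile, so every position that can arise here has a ≤ 3 and b ≤ 4; it is enough to label the cells with 0 ≤ a ≤ 3 and 0 ≤ b ≤ 4.
Every move lowers a or b (never raises either), so fill the grid row by row in increasing a, and left to right within a row: each cell's successors are then already labelled.
      b=0  b=1  b=2  b=3  b=4
a=0:    L    W    L    W    L
a=1:    W    W    W    W    W
a=2:    L    W    L    W    L
a=3:    W    W    W    W    W
Cells with no legal move (terminal, hence L): (0,0).
The remaining L cells, each justified by listing all of its moves:
(0,2): only reaches (0,1)(W), which is W → L
(0,4): only reaches (0,3)(W), (0,1)(W), all W → L
(2,0): only reaches (1,0)(W), which is W → L
(2,2): only reaches (1,2)(W), (2,1)(W), (1,1)(W), all W → L
(2,4): only reaches (1,4)(W), (2,3)(W), (2,1)(W), (1,3)(W), all W → L
Every other cell has at least one move into one of the L cells above, so it is W.
The starting position (3,4) is W: the player to move should move to (2,4), handing over an L position.

The first player wins.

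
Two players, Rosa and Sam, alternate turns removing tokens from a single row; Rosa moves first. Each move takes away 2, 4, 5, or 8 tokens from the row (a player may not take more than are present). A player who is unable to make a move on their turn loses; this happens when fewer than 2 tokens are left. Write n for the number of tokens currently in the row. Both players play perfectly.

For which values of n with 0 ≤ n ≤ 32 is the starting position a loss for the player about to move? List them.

0, 1, 7, 10, 13, 16, 19, 22, 25, 28, 31

Label each position W (a win for the player to move) or L (a loss). A position with no legal move is L; any other position is W exactly when some move reaches an L, and L when every move reaches a W.
n=0: no move → L
n=1: no move → L
n=2: reaches L-position 0 → W
n=3: reaches L-position 1 → W
n=4: reaches L-position 0 → W
n=5: reaches L-position 1 → W
n=6: reaches L-position 1 → W
n=7: only reaches 5(W), 3(W), 2(W), all W → L
n=8: reaches L-position 0 → W
n=9: reaches L-position 7 → W
n=10: only reaches 8(W), 6(W), 5(W), 2(W), all W → L
n=11: reaches L-position 7 → W
n=12: reaches L-position 10 → W
n=13: only reaches 11(W), 9(W), 8(W), 5(W), all W → L
n=14: reaches L-position 10 → W
n=15: reaches L-position 13 → W
n=16: only reaches 14(W), 12(W), 11(W), 8(W), all W → L
n=17: reaches L-position 13 → W
n=18: reaches L-position 16 → W
n=19: only reaches 17(W), 15(W), 14(W), 11(W), all W → L
n=20: reaches L-position 16 → W
n=21: reaches L-position 19 → W
n=22: only reaches 20(W), 18(W), 17(W), 14(W), all W → L
n=23: reaches L-position 19 → W
n=24: reaches L-position 22 → W
n=25: only reaches 23(W), 21(W), 20(W), 17(W), all W → L
n=26: reaches L-position 22 → W
n=27: reaches L-position 25 → W
n=28: only reaches 26(W), 24(W), 23(W), 20(W), all W → L
n=29: reaches L-position 25 → W
n=30: reaches L-position 28 → W
n=31: only reaches 29(W), 27(W), 26(W), 23(W), all W → L
n=32: reaches L-position 28 → W
Reading off the rows marked L gives the requested list; there are 11 such values of n.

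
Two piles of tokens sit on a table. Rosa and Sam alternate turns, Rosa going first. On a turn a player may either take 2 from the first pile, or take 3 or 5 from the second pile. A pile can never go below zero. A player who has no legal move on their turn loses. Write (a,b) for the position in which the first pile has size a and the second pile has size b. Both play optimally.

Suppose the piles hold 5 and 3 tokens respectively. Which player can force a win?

Rosa wins.

Use the standard recursion: the mover loses at a terminal position; elsewhere, the mover wins exactly when some move hands the opponent an L position.
No move ever increases a pile, so every position that can arise here has a ≤ 5 and b ≤ 3; it is enough to label the cells with 0 ≤ a ≤ 5 and 0 ≤ b ≤ 3.
Every move lowers a or b (never raises either), so fill the grid row by row in increasing a, and left to right within a row: each cell's successors are then already labelled.
      b=0  b=1  b=2  b=3
a=0:    L    L    L    W
a=1:    L    L    L    W
a=2:    W    W    W    L
a=3:    W    W    W    L
a=4:    L    L    L    W
a=5:    L    L    L    W
Cells with no legal move (terminal, hence L): (0,0), (0,1), (0,2), (1,0), (1,1), (1,2).
The remaining L cells, each justified by listing all of its moves:
(2,3): moves to (0,3)(W), (2,0)(W); every one is W ⇒ L
(3,3): moves to (1,3)(W), (3,0)(W); every one is W ⇒ L
(4,0): the only move is to (2,0)(W), a W ⇒ L
(4,1): the only move is to (2,1)(W), a W ⇒ L
(4,2): the only move is to (2,2)(W), a W ⇒ L
(5,0): the only move is to (3,0)(W), a W ⇒ L
(5,1): the only move is to (3,1)(W), a W ⇒ L
(5,2): the only move is to (3,2)(W), a W ⇒ L
Every other cell has at least one move into one of the L cells above, so it is W.
The starting position (5,3) is W: Rosa should move to (3,3), handing over an L position.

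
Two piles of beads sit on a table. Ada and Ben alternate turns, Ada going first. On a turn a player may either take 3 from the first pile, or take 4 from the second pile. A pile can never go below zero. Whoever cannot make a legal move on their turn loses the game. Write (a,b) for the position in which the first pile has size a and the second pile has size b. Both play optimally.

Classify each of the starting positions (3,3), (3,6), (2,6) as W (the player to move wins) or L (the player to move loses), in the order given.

(3,3): W, (3,6): L, (2,6): W

Label each position W (a win for the player to move) or L (a loss). A position with no legal move is L; any other position is W exactly when some move reaches an L, and L when every move reaches a W.
No move ever increases a pile, so every position that can arise here has a ≤ 3 and b ≤ 6; it is enough to label the cells with 0 ≤ a ≤ 3 and 0 ≤ b ≤ 6.
Every move lowers a or b (never raises either), so fill the grid row by row in increasing a, and left to right within a row: each cell's successors are then already labelled.
      b=0  b=1  b=2  b=3  b=4  b=5  b=6
a=0:    L    L    L    L    W    W    W
a=1:    L    L    L    L    W    W    W
a=2:    L    L    L    L    W    W    W
a=3:    W    W    W    W    L    L    L
Cells with no legal move (terminal, hence L): (0,0), (0,1), (0,2), (0,3), (1,0), (1,1), (1,2), (1,3), (2,0), (2,1), (2,2), (2,3).
The remaining L cells, each justified by listing all of its moves:
(3,4): only reaches (0,4)(W), (3,0)(W), all W → L
(3,5): only reaches (0,5)(W), (3,1)(W), all W → L
(3,6): only reaches (0,6)(W), (3,2)(W), all W → L
Every other cell has at least one move into one of the L cells above, so it is W.
(3,3): the move to (0,3) reaches an L cell, so W
(3,6): one of the L cells justified above, so L
(2,6): the move to (2,2) reaches an L cell, so W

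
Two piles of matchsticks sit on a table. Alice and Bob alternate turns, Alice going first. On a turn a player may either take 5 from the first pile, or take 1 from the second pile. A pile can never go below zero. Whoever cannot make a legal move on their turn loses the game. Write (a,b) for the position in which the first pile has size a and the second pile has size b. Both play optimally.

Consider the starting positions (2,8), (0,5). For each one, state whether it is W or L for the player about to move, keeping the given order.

(2,8): L, (0,5): W

Build the W/L table. Terminal = L. A non-terminal position is W if it has a move to some L; otherwise it is L.
No move ever increases a pile, so every position that can arise here has a ≤ 2 and b ≤ 8; it is enough to label the cells with 0 ≤ a ≤ 2 and 0 ≤ b ≤ 8.
Every move lowers a or b (never raises either), so fill the grid row by row in increasing a, and left to right within a row: each cell's successors are then already labelled.
      b=0  b=1  b=2  b=3  b=4  b=5  b=6  b=7  b=8
a=0:    L    W    L    W    L    W    L    W    L
a=1:    L    W    L    W    L    W    L    W    L
a=2:    L    W    L    W    L    W    L    W    L
Cells with no legal move (terminal, hence L): (0,0), (1,0), (2,0).
The remaining L cells, each justified by listing all of its moves:
(0,2): the only move is to (0,1)(W), a W ⇒ L
(0,4): the only move is to (0,3)(W), a W ⇒ L
(0,6): the only move is to (0,5)(W), a W ⇒ L
(0,8): the only move is to (0,7)(W), a W ⇒ L
(1,2): the only move is to (1,1)(W), a W ⇒ L
(1,4): the only move is to (1,3)(W), a W ⇒ L
(1,6): the only move is to (1,5)(W), a W ⇒ L
(1,8): the only move is to (1,7)(W), a W ⇒ L
(2,2): the only move is to (2,1)(W), a W ⇒ L
(2,4): the only move is to (2,3)(W), a W ⇒ L
(2,6): the only move is to (2,5)(W), a W ⇒ L
(2,8): the only move is to (2,7)(W), a W ⇒ L
Every other cell has at least one move into one of the L cells above, so it is W.
(2,8): one of the L cells justified above, so L
(0,5): the move to (0,4) reaches an L cell, so W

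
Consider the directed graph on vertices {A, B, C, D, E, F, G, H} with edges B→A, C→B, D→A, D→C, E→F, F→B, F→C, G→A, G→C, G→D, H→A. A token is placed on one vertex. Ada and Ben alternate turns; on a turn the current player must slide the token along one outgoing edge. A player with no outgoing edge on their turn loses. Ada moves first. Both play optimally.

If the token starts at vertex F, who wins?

Ada wins.

Compute win/loss labels from the base case upward. A position with no move is L. Any other position is W if it can reach an L in one move, else L.
Every edge goes from a vertex to one that appears earlier in the order A, B, C, F, D, H, G, E, so processing vertices in that order labels each vertex after all of its successors.
A: no outgoing edge → L
B: reaches L-position A → W
C: only reaches B(W), which is W → L
F: reaches L-position C → W
D: reaches L-position C → W
H: reaches L-position A → W
G: reaches L-position C → W
E: only reaches F(W), which is W → L
From F Ada can move to C, reaching an L position.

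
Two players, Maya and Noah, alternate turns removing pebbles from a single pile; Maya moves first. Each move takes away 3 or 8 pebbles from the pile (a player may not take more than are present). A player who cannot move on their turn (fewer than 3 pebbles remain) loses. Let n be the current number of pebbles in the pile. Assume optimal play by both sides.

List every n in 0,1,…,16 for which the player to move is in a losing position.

Build the W/L table. Terminal = L. A non-terminal position is W if it has a move to some L; otherwise it is L.
n=0: no move → L
n=1: no move → L
n=2: no move → L
n=3: W (go to 0, an L position)
n=4: W (go to 1, an L position)
n=5: W (go to 2, an L position)
n=6: L (sole option 3(W) is W)
n=7: L (sole option 4(W) is W)
n=8: W (go to 0, an L position)
n=9: W (go to 6, an L position)
n=10: W (go to 7, an L position)
n=11: L (options 8(W), 3(W) are all W)
n=12: L (options 9(W), 4(W) are all W)
n=13: L (options 10(W), 5(W) are all W)
n=14: W (go to 11, an L position)
n=15: W (go to 12, an L position)
n=16: W (go to 13, an L position)
The losing starting values of n are exactly the entries labelled L in this table (8 of them).

0, 1, 2, 6, 7, 11, 12, 13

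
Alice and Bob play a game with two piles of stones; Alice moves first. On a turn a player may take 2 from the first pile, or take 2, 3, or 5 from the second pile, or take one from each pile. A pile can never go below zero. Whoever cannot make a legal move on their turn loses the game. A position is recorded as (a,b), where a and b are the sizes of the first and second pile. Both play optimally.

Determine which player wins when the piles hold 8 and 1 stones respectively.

Build the W/L table. Terminal = L. A non-terminal position is W if it has a move to some L; otherwise it is L.
No move ever increases a pile, so every position that can arise here has a ≤ 8 and b ≤ 1; it is enough to label the cells with 0 ≤ a ≤ 8 and 0 ≤ b ≤ 1.
Every move lowers a or b (never raises either), so fill the grid row by row in increasing a, and left to right within a row: each cell's successors are then already labelled.
      b=0  b=1
a=0:    L    L
a=1:    L    W
a=2:    W    W
a=3:    W    L
a=4:    L    L
a=5:    L    W
a=6:    W    W
a=7:    W    L
a=8:    L    L
Cells with no legal move (terminal, hence L): (0,0), (0,1), (1,0).
The remaining L cells, each justified by listing all of its moves:
(3,1): →(1,1)(W), (2,0)(W) — all W, so L
(4,0): →(2,0)(W) only, which is W, so L
(4,1): →(2,1)(W), (3,0)(W) — all W, so L
(5,0): →(3,0)(W) only, which is W, so L
(7,1): →(5,1)(W), (6,0)(W) — all W, so L
(8,0): →(6,0)(W) only, which is W, so L
(8,1): →(6,1)(W), (7,0)(W) — all W, so L
Every other cell has at least one move into one of the L cells above, so it is W.
Every move from (8,1) reaches a W position, so the mover loses.

Bob wins.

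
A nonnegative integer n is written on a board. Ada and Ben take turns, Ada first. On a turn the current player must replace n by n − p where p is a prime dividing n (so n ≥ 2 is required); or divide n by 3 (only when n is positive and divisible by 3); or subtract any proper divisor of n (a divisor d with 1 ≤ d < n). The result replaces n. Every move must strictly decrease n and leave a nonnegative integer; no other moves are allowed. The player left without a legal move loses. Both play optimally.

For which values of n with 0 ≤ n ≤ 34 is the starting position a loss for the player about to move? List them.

Use the standard recursion: the mover loses at a terminal position; elsewhere, the mover wins exactly when some move hands the opponent an L position.
n=0: no move → L
n=1: no move → L
n=2: →0(L), so W
n=3: →0(L), so W
n=4: →2(W), 3(W) — all W, so L
n=5: →0(L), so W
n=6: →4(L), so W
n=7: →0(L), so W
n=8: →4(L), so W
n=9: →3(W), 6(W), 8(W) — all W, so L
n=10: →9(L), so W
n=11: →0(L), so W
n=12: →4(L), so W
n=13: →0(L), so W
n=14: →7(W), 12(W), 13(W) — all W, so L
n=15: →14(L), so W
n=16: →14(L), so W
n=17: →0(L), so W
n=18: →9(L), so W
n=19: →0(L), so W
n=20: →10(W), 15(W), 16(W), 18(W), 19(W) — all W, so L
n=21: →14(L), so W
n=22: →20(L), so W
n=23: →0(L), so W
n=24: →20(L), so W
n=25: →20(L), so W
n=26: →13(W), 24(W), 25(W) — all W, so L
n=27: →9(L), so W
n=28: →14(L), so W
n=29: →0(L), so W
n=30: →20(L), so W
n=31: →0(L), so W
n=32: →16(W), 24(W), 28(W), 30(W), 31(W) — all W, so L
n=33: →32(L), so W
n=34: →32(L), so W
The losing starting values of n are exactly the entries labelled L in this table (8 of them).

0, 1, 4, 9, 14, 20, 26, 32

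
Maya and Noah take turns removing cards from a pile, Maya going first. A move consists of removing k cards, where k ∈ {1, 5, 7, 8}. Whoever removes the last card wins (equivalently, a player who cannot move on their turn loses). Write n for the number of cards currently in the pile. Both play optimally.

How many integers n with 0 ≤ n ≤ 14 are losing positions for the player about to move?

Compute win/loss labels from the base case upward. A position with no move is L. Any other position is W if it can reach an L in one move, else L.
n=0: no move → L
n=1: →0(L), so W
n=2: →1(W) only, which is W, so L
n=3: →2(L), so W
n=4: →3(W) only, which is W, so L
n=5: →4(L), so W
n=6: →5(W), 1(W) — all W, so L
n=7: →6(L), so W
n=8: →0(L), so W
n=9: →4(L), so W
n=10: →2(L), so W
n=11: →6(L), so W
n=12: →4(L), so W
n=13: →6(L), so W
n=14: →6(L), so W
L entries with 0 ≤ n ≤ 14: n = 0, 2, 4, 6; that makes 4.

4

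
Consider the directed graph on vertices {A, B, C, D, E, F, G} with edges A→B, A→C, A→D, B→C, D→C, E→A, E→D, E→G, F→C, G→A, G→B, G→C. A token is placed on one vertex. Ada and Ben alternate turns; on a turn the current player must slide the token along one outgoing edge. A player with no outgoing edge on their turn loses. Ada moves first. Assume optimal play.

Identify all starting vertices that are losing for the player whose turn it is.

Compute win/loss labels from the base case upward. A position with no move is L. Any other position is W if it can reach an L in one move, else L.
Every edge goes from a vertex to one that appears earlier in the order C, D, B, A, G, F, E, so processing vertices in that order labels each vertex after all of its successors.
C: no outgoing edge → L
D: W (go to C, an L position)
B: W (go to C, an L position)
A: W (go to C, an L position)
G: W (go to C, an L position)
F: W (go to C, an L position)
E: L (options G(W), A(W), D(W) are all W)
The losing starting vertices are exactly the entries labelled L in this table (2 of them).

C, E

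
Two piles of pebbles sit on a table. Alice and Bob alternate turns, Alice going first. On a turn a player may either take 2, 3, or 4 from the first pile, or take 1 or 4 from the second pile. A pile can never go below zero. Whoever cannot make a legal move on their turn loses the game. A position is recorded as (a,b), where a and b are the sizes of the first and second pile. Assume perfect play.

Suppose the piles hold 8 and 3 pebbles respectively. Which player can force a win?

Use the standard recursion: the mover loses at a terminal position; elsewhere, the mover wins exactly when some move hands the opponent an L position.
No move ever increases a pile, so every position that can arise here has a ≤ 8 and b ≤ 3; it is enough to label the cells with 0 ≤ a ≤ 8 and 0 ≤ b ≤ 3.
Every move lowers a or b (never raises either), so fill the grid row by row in increasing a, and left to right within a row: each cell's successors are then already labelled.
      b=0  b=1  b=2  b=3
a=0:    L    W    L    W
a=1:    L    W    L    W
a=2:    W    L    W    L
a=3:    W    L    W    L
a=4:    W    W    W    W
a=5:    W    W    W    W
a=6:    L    W    L    W
a=7:    L    W    L    W
a=8:    W    L    W    L
Cells with no legal move (terminal, hence L): (0,0), (1,0).
The remaining L cells, each justified by listing all of its moves:
(0,2): the only move is to (0,1)(W), a W ⇒ L
(1,2): the only move is to (1,1)(W), a W ⇒ L
(2,1): moves to (0,1)(W), (2,0)(W); every one is W ⇒ L
(2,3): moves to (0,3)(W), (2,2)(W); every one is W ⇒ L
(3,1): moves to (1,1)(W), (0,1)(W), (3,0)(W); every one is W ⇒ L
(3,3): moves to (1,3)(W), (0,3)(W), (3,2)(W); every one is W ⇒ L
(6,0): moves to (4,0)(W), (3,0)(W), (2,0)(W); every one is W ⇒ L
(6,2): moves to (4,2)(W), (3,2)(W), (2,2)(W), (6,1)(W); every one is W ⇒ L
(7,0): moves to (5,0)(W), (4,0)(W), (3,0)(W); every one is W ⇒ L
(7,2): moves to (5,2)(W), (4,2)(W), (3,2)(W), (7,1)(W); every one is W ⇒ L
(8,1): moves to (6,1)(W), (5,1)(W), (4,1)(W), (8,0)(W); every one is W ⇒ L
(8,3): moves to (6,3)(W), (5,3)(W), (4,3)(W), (8,2)(W); every one is W ⇒ L
Every other cell has at least one move into one of the L cells above, so it is W.
The starting position (8,3) is L: whatever Alice does, the opponent receives a W position.

Bob wins.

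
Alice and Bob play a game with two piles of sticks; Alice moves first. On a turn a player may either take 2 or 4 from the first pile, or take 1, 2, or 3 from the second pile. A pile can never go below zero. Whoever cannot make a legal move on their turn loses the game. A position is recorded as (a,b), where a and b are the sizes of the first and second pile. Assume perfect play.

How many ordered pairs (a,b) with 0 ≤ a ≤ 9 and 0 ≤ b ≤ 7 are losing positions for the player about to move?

Compute win/loss labels from the base case upward. A position with no move is L. Any other position is W if it can reach an L in one move, else L.
Every move lowers a or b (never raises either), so fill the grid row by row in increasing a, and left to right within a row: each cell's successors are then already labelled.
      b=0  b=1  b=2  b=3  b=4  b=5  b=6  b=7
a=0:    L    W    W    W    L    W    W    W
a=1:    L    W    W    W    L    W    W    W
a=2:    W    L    W    W    W    L    W    W
a=3:    W    L    W    W    W    L    W    W
a=4:    W    W    L    W    W    W    L    W
a=5:    W    W    L    W    W    W    L    W
a=6:    L    W    W    W    L    W    W    W
a=7:    L    W    W    W    L    W    W    W
a=8:    W    L    W    W    W    L    W    W
a=9:    W    L    W    W    W    L    W    W
Cells with no legal move (terminal, hence L): (0,0), (1,0).
The remaining L cells, each justified by listing all of its moves:
(0,4): moves to (0,3)(W), (0,2)(W), (0,1)(W); every one is W ⇒ L
(1,4): moves to (1,3)(W), (1,2)(W), (1,1)(W); every one is W ⇒ L
(2,1): moves to (0,1)(W), (2,0)(W); every one is W ⇒ L
(2,5): moves to (0,5)(W), (2,4)(W), (2,3)(W), (2,2)(W); every one is W ⇒ L
(3,1): moves to (1,1)(W), (3,0)(W); every one is W ⇒ L
(3,5): moves to (1,5)(W), (3,4)(W), (3,3)(W), (3,2)(W); every one is W ⇒ L
(4,2): moves to (2,2)(W), (0,2)(W), (4,1)(W), (4,0)(W); every one is W ⇒ L
(4,6): moves to (2,6)(W), (0,6)(W), (4,5)(W), (4,4)(W), (4,3)(W); every one is W ⇒ L
(5,2): moves to (3,2)(W), (1,2)(W), (5,1)(W), (5,0)(W); every one is W ⇒ L
(5,6): moves to (3,6)(W), (1,6)(W), (5,5)(W), (5,4)(W), (5,3)(W); every one is W ⇒ L
(6,0): moves to (4,0)(W), (2,0)(W); every one is W ⇒ L
(6,4): moves to (4,4)(W), (2,4)(W), (6,3)(W), (6,2)(W), (6,1)(W); every one is W ⇒ L
(7,0): moves to (5,0)(W), (3,0)(W); every one is W ⇒ L
(7,4): moves to (5,4)(W), (3,4)(W), (7,3)(W), (7,2)(W), (7,1)(W); every one is W ⇒ L
(8,1): moves to (6,1)(W), (4,1)(W), (8,0)(W); every one is W ⇒ L
(8,5): moves to (6,5)(W), (4,5)(W), (8,4)(W), (8,3)(W), (8,2)(W); every one is W ⇒ L
(9,1): moves to (7,1)(W), (5,1)(W), (9,0)(W); every one is W ⇒ L
(9,5): moves to (7,5)(W), (5,5)(W), (9,4)(W), (9,3)(W), (9,2)(W); every one is W ⇒ L
Every other cell has at least one move into one of the L cells above, so it is W.
L cells per row: a=0: 2, a=1: 2, a=2: 2, a=3: 2, a=4: 2, a=5: 2, a=6: 2, a=7: 2, a=8: 2, a=9: 2; total 20.

20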